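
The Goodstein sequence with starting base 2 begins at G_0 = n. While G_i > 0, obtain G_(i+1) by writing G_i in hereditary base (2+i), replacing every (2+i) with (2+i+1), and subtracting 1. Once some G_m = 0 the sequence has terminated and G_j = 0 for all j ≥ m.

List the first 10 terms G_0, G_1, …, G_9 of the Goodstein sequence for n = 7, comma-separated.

G_0=7  [base 2] 2^2 + 2 + 1  →[2↦3]→  3^3 + 3 + 1 = 31  −1 ⇒ G_1=30
G_1=30  [base 3] 3^3 + 3  →[3↦4]→  4^4 + 4 = 260  −1 ⇒ G_2=259
G_2=259  [base 4] 4^4 + 3  →[4↦5]→  5^5 + 3 = 3128  −1 ⇒ G_3=3127
G_3=3127  [base 5] 5^5 + 2  →[5↦6]→  6^6 + 2 = 46658  −1 ⇒ G_4=46657
G_4=46657  [base 6] 6^6 + 1  →[6↦7]→  7^7 + 1 = 823544  −1 ⇒ G_5=823543
G_5=823543  [base 7] 7^7  →[7↦8]→  8^8 = 16777216  −1 ⇒ G_6=16777215
G_6=16777215  [base 8] 7·8^7 + 7·8^6 + 7·8^5 + 7·8^4 + 7·8^3 + 7·8^2 + 7·8 + 7  →[8↦9]→  7·9^7 + 7·9^6 + 7·9^5 + 7·9^4 + 7·9^3 + 7·9^2 + 7·9 + 7 = 37665880  −1 ⇒ G_7=37665879
G_7=37665879  [base 9] 7·9^7 + 7·9^6 + 7·9^5 + 7·9^4 + 7·9^3 + 7·9^2 + 7·9 + 6  →[9↦10]→  7·10^7 + 7·10^6 + 7·10^5 + 7·10^4 + 7·10^3 + 7·10^2 + 7·10 + 6 = 77777776  −1 ⇒ G_8=77777775
G_8=77777775  [base 10] 7·10^7 + 7·10^6 + 7·10^5 + 7·10^4 + 7·10^3 + 7·10^2 + 7·10 + 5  →[10↦11]→  7·11^7 + 7·11^6 + 7·11^5 + 7·11^4 + 7·11^3 + 7·11^2 + 7·11 + 5 = 150051214  −1 ⇒ G_9=150051213

7, 30, 259, 3127, 46657, 823543, 16777215, 37665879, 77777775, 150051213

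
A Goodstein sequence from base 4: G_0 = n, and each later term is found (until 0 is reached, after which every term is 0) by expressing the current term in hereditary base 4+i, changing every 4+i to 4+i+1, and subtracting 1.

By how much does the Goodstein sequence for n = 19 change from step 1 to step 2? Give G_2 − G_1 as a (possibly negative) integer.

G_0=19  [base 4] 4^2 + 3  →[4↦5]→  5^2 + 3 = 28  −1 ⇒ G_1=27
G_1=27  [base 5] 5^2 + 2  →[5↦6]→  6^2 + 2 = 38  −1 ⇒ G_2=37

10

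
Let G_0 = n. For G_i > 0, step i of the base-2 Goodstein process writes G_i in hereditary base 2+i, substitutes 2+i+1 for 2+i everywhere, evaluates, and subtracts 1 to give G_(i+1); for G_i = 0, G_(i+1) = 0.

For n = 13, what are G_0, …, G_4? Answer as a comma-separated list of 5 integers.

13, 108, 1279, 16092, 280711

step 0: 13 = 2^(2 + 1) + 2^2 + 1; sub 3 for 2: 3^(3 + 1) + 3^3 + 1; = 109; G_1 = 109−1 = 108
step 1: 108 = 3^(3 + 1) + 3^3; sub 4 for 3: 4^(4 + 1) + 4^4; = 1280; G_2 = 1280−1 = 1279
step 2: 1279 = 4^(4 + 1) + 3·4^3 + 3·4^2 + 3·4 + 3; sub 5 for 4: 5^(5 + 1) + 3·5^3 + 3·5^2 + 3·5 + 3; = 16093; G_3 = 16093−1 = 16092
step 3: 16092 = 5^(5 + 1) + 3·5^3 + 3·5^2 + 3·5 + 2; sub 6 for 5: 6^(6 + 1) + 3·6^3 + 3·6^2 + 3·6 + 2; = 280712; G_4 = 280712−1 = 280711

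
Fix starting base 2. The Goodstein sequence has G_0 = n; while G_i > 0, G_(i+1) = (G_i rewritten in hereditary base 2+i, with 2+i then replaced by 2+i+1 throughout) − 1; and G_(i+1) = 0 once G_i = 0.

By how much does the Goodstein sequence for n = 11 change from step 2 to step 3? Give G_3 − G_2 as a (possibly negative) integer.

G_0=11  [base 2] 2^(2 + 1) + 2 + 1  →[2↦3]→  3^(3 + 1) + 3 + 1 = 85  −1 ⇒ G_1=84
G_1=84  [base 3] 3^(3 + 1) + 3  →[3↦4]→  4^(4 + 1) + 4 = 1028  −1 ⇒ G_2=1027
G_2=1027  [base 4] 4^(4 + 1) + 3  →[4↦5]→  5^(5 + 1) + 3 = 15628  −1 ⇒ G_3=15627

14600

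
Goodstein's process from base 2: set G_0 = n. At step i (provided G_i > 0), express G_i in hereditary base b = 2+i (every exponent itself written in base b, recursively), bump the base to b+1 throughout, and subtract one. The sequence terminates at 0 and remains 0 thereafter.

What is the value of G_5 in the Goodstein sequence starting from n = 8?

step 0: 8 = 2^(2 + 1); sub 3 for 2: 3^(3 + 1); = 81; G_1 = 81−1 = 80
step 1: 80 = 2·3^3 + 2·3^2 + 2·3 + 2; sub 4 for 3: 2·4^4 + 2·4^2 + 2·4 + 2; = 554; G_2 = 554−1 = 553
step 2: 553 = 2·4^4 + 2·4^2 + 2·4 + 1; sub 5 for 4: 2·5^5 + 2·5^2 + 2·5 + 1; = 6311; G_3 = 6311−1 = 6310
step 3: 6310 = 2·5^5 + 2·5^2 + 2·5; sub 6 for 5: 2·6^6 + 2·6^2 + 2·6; = 93396; G_4 = 93396−1 = 93395
step 4: 93395 = 2·6^6 + 2·6^2 + 6 + 5; sub 7 for 6: 2·7^7 + 2·7^2 + 7 + 5; = 1647196; G_5 = 1647196−1 = 1647195

1647195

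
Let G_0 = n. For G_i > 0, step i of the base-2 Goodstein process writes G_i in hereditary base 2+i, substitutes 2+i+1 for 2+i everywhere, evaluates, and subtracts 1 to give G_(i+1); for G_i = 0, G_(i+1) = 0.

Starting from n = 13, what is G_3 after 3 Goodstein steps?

13 —HB2→ 2^(2 + 1) + 2^2 + 1 —bump→ 3^(3 + 1) + 3^3 + 1 = 109 —(−1)→ 108
108 —HB3→ 3^(3 + 1) + 3^3 —bump→ 4^(4 + 1) + 4^4 = 1280 —(−1)→ 1279
1279 —HB4→ 4^(4 + 1) + 3·4^3 + 3·4^2 + 3·4 + 3 —bump→ 5^(5 + 1) + 3·5^3 + 3·5^2 + 3·5 + 3 = 16093 —(−1)→ 16092
16092 —HB5→ 5^(5 + 1) + 3·5^3 + 3·5^2 + 3·5 + 2 —bump→ 6^(6 + 1) + 3·6^3 + 3·6^2 + 3·6 + 2 = 280712 —(−1)→ 280711

16092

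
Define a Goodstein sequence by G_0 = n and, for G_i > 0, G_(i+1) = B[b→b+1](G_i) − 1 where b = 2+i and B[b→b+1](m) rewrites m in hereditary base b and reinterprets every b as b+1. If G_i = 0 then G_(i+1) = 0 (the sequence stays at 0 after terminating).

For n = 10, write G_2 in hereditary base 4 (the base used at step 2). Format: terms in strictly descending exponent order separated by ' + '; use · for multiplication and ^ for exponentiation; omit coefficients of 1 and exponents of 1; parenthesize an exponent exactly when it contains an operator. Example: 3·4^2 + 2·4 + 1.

4^(4 + 1) + 1

i=0: 10 = 2^(2 + 1) + 2 (b=2); 2→3: 3^(3 + 1) + 3 = 84; 84−1 = 83
i=1: 83 = 3^(3 + 1) + 2 (b=3); 3→4: 4^(4 + 1) + 2 = 1026; 1026−1 = 1025
i=2: 1025 = 4^(4 + 1) + 1 (b=4); 4→5: 5^(5 + 1) + 1 = 15626; 15626−1 = 15625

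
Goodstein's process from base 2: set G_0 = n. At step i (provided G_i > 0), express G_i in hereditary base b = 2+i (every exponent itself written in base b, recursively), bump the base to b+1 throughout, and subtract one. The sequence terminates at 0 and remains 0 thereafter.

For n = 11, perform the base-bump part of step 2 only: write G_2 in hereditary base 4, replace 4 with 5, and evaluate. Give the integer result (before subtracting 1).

i=0: 11 = 2^(2 + 1) + 2 + 1 (b=2); 2→3: 3^(3 + 1) + 3 + 1 = 85; 85−1 = 84
i=1: 84 = 3^(3 + 1) + 3 (b=3); 3→4: 4^(4 + 1) + 4 = 1028; 1028−1 = 1027
i=2: 1027 = 4^(4 + 1) + 3 (b=4); 4→5: 5^(5 + 1) + 3 = 15628; 15628−1 = 15627

15628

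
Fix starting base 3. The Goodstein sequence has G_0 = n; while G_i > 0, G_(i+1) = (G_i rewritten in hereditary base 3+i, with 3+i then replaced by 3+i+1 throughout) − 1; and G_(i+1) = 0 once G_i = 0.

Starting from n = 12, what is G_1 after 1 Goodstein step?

base 3: 12 = 3^2 + 3; at 4: 4^2 + 4 = 20; next = 19
base 4: 19 = 4^2 + 3; at 5: 5^2 + 3 = 28; next = 27

19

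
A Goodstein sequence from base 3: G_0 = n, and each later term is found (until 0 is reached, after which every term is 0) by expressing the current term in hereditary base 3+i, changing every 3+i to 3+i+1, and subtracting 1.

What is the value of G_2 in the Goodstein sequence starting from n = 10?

G_0 = 10. HB_3(10) = 3^2 + 1. Bump = 17. G_1 = 16.
G_1 = 16. HB_4(16) = 4^2. Bump = 25. G_2 = 24.
G_2 = 24. HB_5(24) = 4·5 + 4. Bump = 28. G_3 = 27.

24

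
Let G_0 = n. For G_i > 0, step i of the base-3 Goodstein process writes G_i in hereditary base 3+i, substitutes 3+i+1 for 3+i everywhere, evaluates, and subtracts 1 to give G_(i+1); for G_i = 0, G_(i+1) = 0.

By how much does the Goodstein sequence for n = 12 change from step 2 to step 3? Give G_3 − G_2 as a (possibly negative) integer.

10

base 3: 12 = 3^2 + 3; at 4: 4^2 + 4 = 20; next = 19
base 4: 19 = 4^2 + 3; at 5: 5^2 + 3 = 28; next = 27
base 5: 27 = 5^2 + 2; at 6: 6^2 + 2 = 38; next = 37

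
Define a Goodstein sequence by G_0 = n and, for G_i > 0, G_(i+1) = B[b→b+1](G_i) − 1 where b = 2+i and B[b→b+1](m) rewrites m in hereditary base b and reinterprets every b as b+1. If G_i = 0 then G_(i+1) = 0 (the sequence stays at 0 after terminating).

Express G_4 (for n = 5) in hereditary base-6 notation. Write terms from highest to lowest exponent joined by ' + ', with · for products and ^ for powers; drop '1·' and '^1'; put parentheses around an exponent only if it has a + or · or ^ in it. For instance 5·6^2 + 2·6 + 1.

[0] 5 ≡ 2^2 + 1 (base 2). Lift 3: 28. −1: 27.
[1] 27 ≡ 3^3 (base 3). Lift 4: 256. −1: 255.
[2] 255 ≡ 3·4^3 + 3·4^2 + 3·4 + 3 (base 4). Lift 5: 468. −1: 467.
[3] 467 ≡ 3·5^3 + 3·5^2 + 3·5 + 2 (base 5). Lift 6: 776. −1: 775.
[4] 775 ≡ 3·6^3 + 3·6^2 + 3·6 + 1 (base 6). Lift 7: 1198. −1: 1197.

3·6^3 + 3·6^2 + 3·6 + 1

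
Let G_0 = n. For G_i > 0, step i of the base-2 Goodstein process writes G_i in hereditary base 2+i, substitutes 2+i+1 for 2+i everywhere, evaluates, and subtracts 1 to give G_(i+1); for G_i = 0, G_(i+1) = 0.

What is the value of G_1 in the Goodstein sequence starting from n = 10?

10 —HB2→ 2^(2 + 1) + 2 —bump→ 3^(3 + 1) + 3 = 84 —(−1)→ 83
83 —HB3→ 3^(3 + 1) + 2 —bump→ 4^(4 + 1) + 2 = 1026 —(−1)→ 1025

83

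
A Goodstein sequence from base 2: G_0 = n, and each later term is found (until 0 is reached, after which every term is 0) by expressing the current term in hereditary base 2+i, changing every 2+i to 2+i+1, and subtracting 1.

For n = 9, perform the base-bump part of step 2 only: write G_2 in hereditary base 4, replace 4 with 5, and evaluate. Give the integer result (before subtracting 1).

step 0: 9 = 2^(2 + 1) + 1; sub 3 for 2: 3^(3 + 1) + 1; = 82; G_1 = 82−1 = 81
step 1: 81 = 3^(3 + 1); sub 4 for 3: 4^(4 + 1); = 1024; G_2 = 1024−1 = 1023
step 2: 1023 = 3·4^4 + 3·4^3 + 3·4^2 + 3·4 + 3; sub 5 for 4: 3·5^5 + 3·5^3 + 3·5^2 + 3·5 + 3; = 9843; G_3 = 9843−1 = 9842

9843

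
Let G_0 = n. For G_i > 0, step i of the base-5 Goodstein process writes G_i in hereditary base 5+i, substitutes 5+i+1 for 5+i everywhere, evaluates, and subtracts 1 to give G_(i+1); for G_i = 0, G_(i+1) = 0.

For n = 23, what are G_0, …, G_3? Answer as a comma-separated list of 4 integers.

23, 26, 29, 32

[0] 23 ≡ 4·5 + 3 (base 5). Lift 6: 27. −1: 26.
[1] 26 ≡ 4·6 + 2 (base 6). Lift 7: 30. −1: 29.
[2] 29 ≡ 4·7 + 1 (base 7). Lift 8: 33. −1: 32.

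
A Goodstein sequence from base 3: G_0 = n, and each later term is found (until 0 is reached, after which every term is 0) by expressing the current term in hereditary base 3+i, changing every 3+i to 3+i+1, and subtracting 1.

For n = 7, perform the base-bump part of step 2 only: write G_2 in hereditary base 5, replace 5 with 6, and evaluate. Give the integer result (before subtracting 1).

G_0 = 7. HB_3(7) = 2·3 + 1. Bump = 9. G_1 = 8.
G_1 = 8. HB_4(8) = 2·4. Bump = 10. G_2 = 9.

10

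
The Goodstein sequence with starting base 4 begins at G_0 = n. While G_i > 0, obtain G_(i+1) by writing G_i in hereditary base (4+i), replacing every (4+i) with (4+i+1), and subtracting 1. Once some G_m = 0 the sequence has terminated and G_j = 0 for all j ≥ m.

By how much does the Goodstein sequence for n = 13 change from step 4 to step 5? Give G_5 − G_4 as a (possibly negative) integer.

1

base 4: 13 = 3·4 + 1; at 5: 3·5 + 1 = 16; next = 15
base 5: 15 = 3·5; at 6: 3·6 = 18; next = 17
base 6: 17 = 2·6 + 5; at 7: 2·7 + 5 = 19; next = 18
base 7: 18 = 2·7 + 4; at 8: 2·8 + 4 = 20; next = 19
base 8: 19 = 2·8 + 3; at 9: 2·9 + 3 = 21; next = 20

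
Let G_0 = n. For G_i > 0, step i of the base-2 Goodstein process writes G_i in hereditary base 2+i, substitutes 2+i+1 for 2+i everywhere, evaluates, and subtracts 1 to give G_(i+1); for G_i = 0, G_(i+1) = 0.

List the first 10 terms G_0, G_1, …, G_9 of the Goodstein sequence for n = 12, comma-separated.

12, 107, 1065, 15685, 280019, 5764910, 134217867, 3486784574, 100000000211, 3138428376974

(0) 12|_2 = 2^(2 + 1) + 2^2 ↦ 3^(3 + 1) + 3^3|_3 = 108 ⇒ 107
(1) 107|_3 = 3^(3 + 1) + 2·3^2 + 2·3 + 2 ↦ 4^(4 + 1) + 2·4^2 + 2·4 + 2|_4 = 1066 ⇒ 1065
(2) 1065|_4 = 4^(4 + 1) + 2·4^2 + 2·4 + 1 ↦ 5^(5 + 1) + 2·5^2 + 2·5 + 1|_5 = 15686 ⇒ 15685
(3) 15685|_5 = 5^(5 + 1) + 2·5^2 + 2·5 ↦ 6^(6 + 1) + 2·6^2 + 2·6|_6 = 280020 ⇒ 280019
(4) 280019|_6 = 6^(6 + 1) + 2·6^2 + 6 + 5 ↦ 7^(7 + 1) + 2·7^2 + 7 + 5|_7 = 5764911 ⇒ 5764910
(5) 5764910|_7 = 7^(7 + 1) + 2·7^2 + 7 + 4 ↦ 8^(8 + 1) + 2·8^2 + 8 + 4|_8 = 134217868 ⇒ 134217867
(6) 134217867|_8 = 8^(8 + 1) + 2·8^2 + 8 + 3 ↦ 9^(9 + 1) + 2·9^2 + 9 + 3|_9 = 3486784575 ⇒ 3486784574
(7) 3486784574|_9 = 9^(9 + 1) + 2·9^2 + 9 + 2 ↦ 10^(10 + 1) + 2·10^2 + 10 + 2|_10 = 100000000212 ⇒ 100000000211
(8) 100000000211|_10 = 10^(10 + 1) + 2·10^2 + 10 + 1 ↦ 11^(11 + 1) + 2·11^2 + 11 + 1|_11 = 3138428376975 ⇒ 3138428376974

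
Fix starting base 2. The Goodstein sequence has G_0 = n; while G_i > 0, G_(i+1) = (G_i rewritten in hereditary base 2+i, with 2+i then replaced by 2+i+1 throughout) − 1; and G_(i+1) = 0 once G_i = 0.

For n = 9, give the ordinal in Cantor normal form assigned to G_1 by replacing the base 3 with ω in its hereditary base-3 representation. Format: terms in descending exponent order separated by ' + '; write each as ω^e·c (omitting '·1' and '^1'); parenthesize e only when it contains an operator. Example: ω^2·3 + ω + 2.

[0] 9 ≡ 2^(2 + 1) + 1 (base 2). Lift 3: 82. −1: 81.
[1] 81 ≡ 3^(3 + 1) (base 3). Lift 4: 1024. −1: 1023.

ω^(ω + 1)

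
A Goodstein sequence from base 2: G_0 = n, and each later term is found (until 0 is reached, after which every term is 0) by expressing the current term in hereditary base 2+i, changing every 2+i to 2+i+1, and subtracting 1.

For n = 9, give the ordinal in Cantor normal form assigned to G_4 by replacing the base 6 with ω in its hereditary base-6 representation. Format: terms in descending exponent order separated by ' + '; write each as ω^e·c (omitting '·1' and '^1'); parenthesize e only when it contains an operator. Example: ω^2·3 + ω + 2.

[0] 9 ≡ 2^(2 + 1) + 1 (base 2). Lift 3: 82. −1: 81.
[1] 81 ≡ 3^(3 + 1) (base 3). Lift 4: 1024. −1: 1023.
[2] 1023 ≡ 3·4^4 + 3·4^3 + 3·4^2 + 3·4 + 3 (base 4). Lift 5: 9843. −1: 9842.
[3] 9842 ≡ 3·5^5 + 3·5^3 + 3·5^2 + 3·5 + 2 (base 5). Lift 6: 140744. −1: 140743.
[4] 140743 ≡ 3·6^6 + 3·6^3 + 3·6^2 + 3·6 + 1 (base 6). Lift 7: 2471827. −1: 2471826.

ω^ω·3 + ω^3·3 + ω^2·3 + ω·3 + 1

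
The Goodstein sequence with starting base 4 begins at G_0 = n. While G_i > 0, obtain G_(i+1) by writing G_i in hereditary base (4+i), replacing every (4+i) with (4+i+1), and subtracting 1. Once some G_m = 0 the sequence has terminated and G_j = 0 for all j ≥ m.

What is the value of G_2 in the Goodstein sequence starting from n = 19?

37

i=0: 19 = 4^2 + 3 (b=4); 4→5: 5^2 + 3 = 28; 28−1 = 27
i=1: 27 = 5^2 + 2 (b=5); 5→6: 6^2 + 2 = 38; 38−1 = 37
i=2: 37 = 6^2 + 1 (b=6); 6→7: 7^2 + 1 = 50; 50−1 = 49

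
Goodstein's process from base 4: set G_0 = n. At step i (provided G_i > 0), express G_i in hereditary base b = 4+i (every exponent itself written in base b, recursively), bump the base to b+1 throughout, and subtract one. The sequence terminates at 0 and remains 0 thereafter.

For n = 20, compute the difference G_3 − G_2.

i=0: 20 = 4^2 + 4 (b=4); 4→5: 5^2 + 5 = 30; 30−1 = 29
i=1: 29 = 5^2 + 4 (b=5); 5→6: 6^2 + 4 = 40; 40−1 = 39
i=2: 39 = 6^2 + 3 (b=6); 6→7: 7^2 + 3 = 52; 52−1 = 51

12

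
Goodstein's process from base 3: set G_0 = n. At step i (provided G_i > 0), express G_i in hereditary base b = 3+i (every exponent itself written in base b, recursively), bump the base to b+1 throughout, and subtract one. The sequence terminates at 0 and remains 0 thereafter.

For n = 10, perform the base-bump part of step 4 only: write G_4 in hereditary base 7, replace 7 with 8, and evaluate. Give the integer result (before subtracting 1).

34

G_0 = 10. HB_3(10) = 3^2 + 1. Bump = 17. G_1 = 16.
G_1 = 16. HB_4(16) = 4^2. Bump = 25. G_2 = 24.
G_2 = 24. HB_5(24) = 4·5 + 4. Bump = 28. G_3 = 27.
G_3 = 27. HB_6(27) = 4·6 + 3. Bump = 31. G_4 = 30.
G_4 = 30. HB_7(30) = 4·7 + 2. Bump = 34. G_5 = 33.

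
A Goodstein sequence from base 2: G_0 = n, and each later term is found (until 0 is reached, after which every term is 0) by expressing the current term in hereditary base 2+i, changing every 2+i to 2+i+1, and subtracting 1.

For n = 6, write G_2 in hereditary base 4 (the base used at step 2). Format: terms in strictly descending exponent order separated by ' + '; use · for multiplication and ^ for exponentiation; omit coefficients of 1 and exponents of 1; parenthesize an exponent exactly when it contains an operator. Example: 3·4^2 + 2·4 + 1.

4^4 + 1

base 2: 6 = 2^2 + 2; at 3: 3^3 + 3 = 30; next = 29
base 3: 29 = 3^3 + 2; at 4: 4^4 + 2 = 258; next = 257
base 4: 257 = 4^4 + 1; at 5: 5^5 + 1 = 3126; next = 3125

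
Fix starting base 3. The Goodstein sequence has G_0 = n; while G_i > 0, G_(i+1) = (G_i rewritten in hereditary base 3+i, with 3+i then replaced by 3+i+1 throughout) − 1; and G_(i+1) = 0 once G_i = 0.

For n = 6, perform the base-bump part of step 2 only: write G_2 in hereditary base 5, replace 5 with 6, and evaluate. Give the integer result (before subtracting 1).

8

G_0=6  [base 3] 2·3  →[3↦4]→  2·4 = 8  −1 ⇒ G_1=7
G_1=7  [base 4] 4 + 3  →[4↦5]→  5 + 3 = 8  −1 ⇒ G_2=7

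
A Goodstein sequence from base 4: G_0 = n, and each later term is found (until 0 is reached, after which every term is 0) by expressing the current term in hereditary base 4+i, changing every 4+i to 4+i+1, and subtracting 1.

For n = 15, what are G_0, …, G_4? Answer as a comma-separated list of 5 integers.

15 —HB4→ 3·4 + 3 —bump→ 3·5 + 3 = 18 —(−1)→ 17
17 —HB5→ 3·5 + 2 —bump→ 3·6 + 2 = 20 —(−1)→ 19
19 —HB6→ 3·6 + 1 —bump→ 3·7 + 1 = 22 —(−1)→ 21
21 —HB7→ 3·7 —bump→ 3·8 = 24 —(−1)→ 23

15, 17, 19, 21, 23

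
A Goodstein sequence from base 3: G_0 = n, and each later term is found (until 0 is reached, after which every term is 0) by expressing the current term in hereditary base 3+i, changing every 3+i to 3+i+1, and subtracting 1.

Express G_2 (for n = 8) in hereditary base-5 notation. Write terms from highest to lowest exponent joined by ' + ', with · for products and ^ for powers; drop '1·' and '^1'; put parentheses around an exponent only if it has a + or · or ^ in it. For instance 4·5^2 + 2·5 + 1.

2·5

base 3: 8 = 2·3 + 2; at 4: 2·4 + 2 = 10; next = 9
base 4: 9 = 2·4 + 1; at 5: 2·5 + 1 = 11; next = 10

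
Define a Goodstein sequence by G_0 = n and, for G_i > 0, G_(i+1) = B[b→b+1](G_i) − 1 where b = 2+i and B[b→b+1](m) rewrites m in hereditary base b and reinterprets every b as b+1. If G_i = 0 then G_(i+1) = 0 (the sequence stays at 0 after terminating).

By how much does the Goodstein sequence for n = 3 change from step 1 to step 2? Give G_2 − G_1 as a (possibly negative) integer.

0

base 2: 3 = 2 + 1; at 3: 3 + 1 = 4; next = 3
base 3: 3 = 3; at 4: 4 = 4; next = 3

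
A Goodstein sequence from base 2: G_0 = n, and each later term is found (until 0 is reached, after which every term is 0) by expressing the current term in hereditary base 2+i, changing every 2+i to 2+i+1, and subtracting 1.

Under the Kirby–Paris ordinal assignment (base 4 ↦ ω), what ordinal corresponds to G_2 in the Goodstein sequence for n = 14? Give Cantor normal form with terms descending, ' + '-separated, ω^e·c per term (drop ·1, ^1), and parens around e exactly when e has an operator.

ω^(ω + 1) + ω^ω + 1

i=0: 14 = 2^(2 + 1) + 2^2 + 2 (b=2); 2→3: 3^(3 + 1) + 3^3 + 3 = 111; 111−1 = 110
i=1: 110 = 3^(3 + 1) + 3^3 + 2 (b=3); 3→4: 4^(4 + 1) + 4^4 + 2 = 1282; 1282−1 = 1281
i=2: 1281 = 4^(4 + 1) + 4^4 + 1 (b=4); 4→5: 5^(5 + 1) + 5^5 + 1 = 18751; 18751−1 = 18750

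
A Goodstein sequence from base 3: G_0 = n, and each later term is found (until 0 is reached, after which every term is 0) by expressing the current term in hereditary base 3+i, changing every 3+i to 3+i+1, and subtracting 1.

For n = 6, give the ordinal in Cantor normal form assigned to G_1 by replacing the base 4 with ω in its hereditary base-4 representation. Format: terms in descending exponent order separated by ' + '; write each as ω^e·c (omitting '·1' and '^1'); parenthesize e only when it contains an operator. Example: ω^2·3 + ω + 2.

ω + 3

G_0=6  [base 3] 2·3  →[3↦4]→  2·4 = 8  −1 ⇒ G_1=7
G_1=7  [base 4] 4 + 3  →[4↦5]→  5 + 3 = 8  −1 ⇒ G_2=7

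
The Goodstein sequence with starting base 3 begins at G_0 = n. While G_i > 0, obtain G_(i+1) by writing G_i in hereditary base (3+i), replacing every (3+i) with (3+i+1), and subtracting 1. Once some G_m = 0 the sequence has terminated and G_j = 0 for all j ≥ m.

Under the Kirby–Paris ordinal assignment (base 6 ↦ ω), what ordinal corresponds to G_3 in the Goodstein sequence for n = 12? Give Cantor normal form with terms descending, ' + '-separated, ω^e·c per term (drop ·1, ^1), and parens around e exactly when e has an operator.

ω^2 + 1

i=0: 12 = 3^2 + 3 (b=3); 3→4: 4^2 + 4 = 20; 20−1 = 19
i=1: 19 = 4^2 + 3 (b=4); 4→5: 5^2 + 3 = 28; 28−1 = 27
i=2: 27 = 5^2 + 2 (b=5); 5→6: 6^2 + 2 = 38; 38−1 = 37
i=3: 37 = 6^2 + 1 (b=6); 6→7: 7^2 + 1 = 50; 50−1 = 49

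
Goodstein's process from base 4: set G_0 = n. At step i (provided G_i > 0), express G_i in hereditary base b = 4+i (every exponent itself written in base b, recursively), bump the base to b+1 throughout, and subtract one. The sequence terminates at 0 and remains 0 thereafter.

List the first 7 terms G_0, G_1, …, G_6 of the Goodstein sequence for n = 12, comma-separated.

12, 14, 15, 16, 17, 18, 19

12 —HB4→ 3·4 —bump→ 3·5 = 15 —(−1)→ 14
14 —HB5→ 2·5 + 4 —bump→ 2·6 + 4 = 16 —(−1)→ 15
15 —HB6→ 2·6 + 3 —bump→ 2·7 + 3 = 17 —(−1)→ 16
16 —HB7→ 2·7 + 2 —bump→ 2·8 + 2 = 18 —(−1)→ 17
17 —HB8→ 2·8 + 1 —bump→ 2·9 + 1 = 19 —(−1)→ 18
18 —HB9→ 2·9 —bump→ 2·10 = 20 —(−1)→ 19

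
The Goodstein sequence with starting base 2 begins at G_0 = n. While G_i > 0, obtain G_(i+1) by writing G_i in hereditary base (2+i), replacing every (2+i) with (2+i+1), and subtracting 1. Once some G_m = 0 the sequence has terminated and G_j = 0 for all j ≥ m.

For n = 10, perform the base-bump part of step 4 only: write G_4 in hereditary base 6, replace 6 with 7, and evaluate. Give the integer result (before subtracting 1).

4215755

i=0: 10 = 2^(2 + 1) + 2 (b=2); 2→3: 3^(3 + 1) + 3 = 84; 84−1 = 83
i=1: 83 = 3^(3 + 1) + 2 (b=3); 3→4: 4^(4 + 1) + 2 = 1026; 1026−1 = 1025
i=2: 1025 = 4^(4 + 1) + 1 (b=4); 4→5: 5^(5 + 1) + 1 = 15626; 15626−1 = 15625
i=3: 15625 = 5^(5 + 1) (b=5); 5→6: 6^(6 + 1) = 279936; 279936−1 = 279935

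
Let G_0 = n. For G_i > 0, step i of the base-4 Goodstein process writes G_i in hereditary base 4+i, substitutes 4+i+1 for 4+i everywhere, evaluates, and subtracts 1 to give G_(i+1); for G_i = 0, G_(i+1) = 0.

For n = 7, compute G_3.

7

(0) 7|_4 = 4 + 3 ↦ 5 + 3|_5 = 8 ⇒ 7
(1) 7|_5 = 5 + 2 ↦ 6 + 2|_6 = 8 ⇒ 7
(2) 7|_6 = 6 + 1 ↦ 7 + 1|_7 = 8 ⇒ 7
(3) 7|_7 = 7 ↦ 8|_8 = 8 ⇒ 7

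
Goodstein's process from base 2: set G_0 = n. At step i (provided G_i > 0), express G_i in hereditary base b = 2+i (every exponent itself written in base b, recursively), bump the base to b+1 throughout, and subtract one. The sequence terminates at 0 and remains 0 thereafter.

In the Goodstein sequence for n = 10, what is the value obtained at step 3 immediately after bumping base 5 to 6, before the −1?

279936

[0] 10 ≡ 2^(2 + 1) + 2 (base 2). Lift 3: 84. −1: 83.
[1] 83 ≡ 3^(3 + 1) + 2 (base 3). Lift 4: 1026. −1: 1025.
[2] 1025 ≡ 4^(4 + 1) + 1 (base 4). Lift 5: 15626. −1: 15625.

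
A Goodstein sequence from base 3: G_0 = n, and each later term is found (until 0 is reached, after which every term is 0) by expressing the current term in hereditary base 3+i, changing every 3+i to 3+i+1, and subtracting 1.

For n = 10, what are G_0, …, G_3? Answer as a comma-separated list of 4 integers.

10, 16, 24, 27

(0) 10|_3 = 3^2 + 1 ↦ 4^2 + 1|_4 = 17 ⇒ 16
(1) 16|_4 = 4^2 ↦ 5^2|_5 = 25 ⇒ 24
(2) 24|_5 = 4·5 + 4 ↦ 4·6 + 4|_6 = 28 ⇒ 27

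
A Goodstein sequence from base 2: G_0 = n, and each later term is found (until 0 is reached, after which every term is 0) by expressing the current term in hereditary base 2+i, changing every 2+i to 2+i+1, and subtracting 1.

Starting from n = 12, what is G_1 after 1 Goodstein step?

[0] 12 ≡ 2^(2 + 1) + 2^2 (base 2). Lift 3: 108. −1: 107.
[1] 107 ≡ 3^(3 + 1) + 2·3^2 + 2·3 + 2 (base 3). Lift 4: 1066. −1: 1065.

107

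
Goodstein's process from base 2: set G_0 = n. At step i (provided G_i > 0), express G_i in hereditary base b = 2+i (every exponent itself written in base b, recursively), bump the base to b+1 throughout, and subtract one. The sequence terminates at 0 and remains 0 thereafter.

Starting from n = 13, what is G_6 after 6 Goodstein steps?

134219479

G_0=13  [base 2] 2^(2 + 1) + 2^2 + 1  →[2↦3]→  3^(3 + 1) + 3^3 + 1 = 109  −1 ⇒ G_1=108
G_1=108  [base 3] 3^(3 + 1) + 3^3  →[3↦4]→  4^(4 + 1) + 4^4 = 1280  −1 ⇒ G_2=1279
G_2=1279  [base 4] 4^(4 + 1) + 3·4^3 + 3·4^2 + 3·4 + 3  →[4↦5]→  5^(5 + 1) + 3·5^3 + 3·5^2 + 3·5 + 3 = 16093  −1 ⇒ G_3=16092
G_3=16092  [base 5] 5^(5 + 1) + 3·5^3 + 3·5^2 + 3·5 + 2  →[5↦6]→  6^(6 + 1) + 3·6^3 + 3·6^2 + 3·6 + 2 = 280712  −1 ⇒ G_4=280711
G_4=280711  [base 6] 6^(6 + 1) + 3·6^3 + 3·6^2 + 3·6 + 1  →[6↦7]→  7^(7 + 1) + 3·7^3 + 3·7^2 + 3·7 + 1 = 5765999  −1 ⇒ G_5=5765998
G_5=5765998  [base 7] 7^(7 + 1) + 3·7^3 + 3·7^2 + 3·7  →[7↦8]→  8^(8 + 1) + 3·8^3 + 3·8^2 + 3·8 = 134219480  −1 ⇒ G_6=134219479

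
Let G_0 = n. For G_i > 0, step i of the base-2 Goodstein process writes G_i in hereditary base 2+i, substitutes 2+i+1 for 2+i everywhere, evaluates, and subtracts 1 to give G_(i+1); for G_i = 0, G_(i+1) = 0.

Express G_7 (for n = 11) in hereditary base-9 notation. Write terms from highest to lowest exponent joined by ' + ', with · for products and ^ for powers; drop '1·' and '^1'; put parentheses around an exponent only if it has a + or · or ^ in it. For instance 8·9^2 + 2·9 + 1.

G_0 = 11. HB_2(11) = 2^(2 + 1) + 2 + 1. Bump = 85. G_1 = 84.
G_1 = 84. HB_3(84) = 3^(3 + 1) + 3. Bump = 1028. G_2 = 1027.
G_2 = 1027. HB_4(1027) = 4^(4 + 1) + 3. Bump = 15628. G_3 = 15627.
G_3 = 15627. HB_5(15627) = 5^(5 + 1) + 2. Bump = 279938. G_4 = 279937.
G_4 = 279937. HB_6(279937) = 6^(6 + 1) + 1. Bump = 5764802. G_5 = 5764801.
G_5 = 5764801. HB_7(5764801) = 7^(7 + 1). Bump = 134217728. G_6 = 134217727.
G_6 = 134217727. HB_8(134217727) = 7·8^8 + 7·8^7 + 7·8^6 + 7·8^5 + 7·8^4 + 7·8^3 + 7·8^2 + 7·8 + 7. Bump = 2749609303. G_7 = 2749609302.
G_7 = 2749609302. HB_9(2749609302) = 7·9^9 + 7·9^7 + 7·9^6 + 7·9^5 + 7·9^4 + 7·9^3 + 7·9^2 + 7·9 + 6. Bump = 70077777776. G_8 = 70077777775.

7·9^9 + 7·9^7 + 7·9^6 + 7·9^5 + 7·9^4 + 7·9^3 + 7·9^2 + 7·9 + 6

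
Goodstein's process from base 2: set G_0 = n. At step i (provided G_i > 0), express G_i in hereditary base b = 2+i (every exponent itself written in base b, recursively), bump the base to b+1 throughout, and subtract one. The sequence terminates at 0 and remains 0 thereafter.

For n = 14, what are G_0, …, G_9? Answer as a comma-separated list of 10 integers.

14 —HB2→ 2^(2 + 1) + 2^2 + 2 —bump→ 3^(3 + 1) + 3^3 + 3 = 111 —(−1)→ 110
110 —HB3→ 3^(3 + 1) + 3^3 + 2 —bump→ 4^(4 + 1) + 4^4 + 2 = 1282 —(−1)→ 1281
1281 —HB4→ 4^(4 + 1) + 4^4 + 1 —bump→ 5^(5 + 1) + 5^5 + 1 = 18751 —(−1)→ 18750
18750 —HB5→ 5^(5 + 1) + 5^5 —bump→ 6^(6 + 1) + 6^6 = 326592 —(−1)→ 326591
326591 —HB6→ 6^(6 + 1) + 5·6^5 + 5·6^4 + 5·6^3 + 5·6^2 + 5·6 + 5 —bump→ 7^(7 + 1) + 5·7^5 + 5·7^4 + 5·7^3 + 5·7^2 + 5·7 + 5 = 5862841 —(−1)→ 5862840
5862840 —HB7→ 7^(7 + 1) + 5·7^5 + 5·7^4 + 5·7^3 + 5·7^2 + 5·7 + 4 —bump→ 8^(8 + 1) + 5·8^5 + 5·8^4 + 5·8^3 + 5·8^2 + 5·8 + 4 = 134404972 —(−1)→ 134404971
134404971 —HB8→ 8^(8 + 1) + 5·8^5 + 5·8^4 + 5·8^3 + 5·8^2 + 5·8 + 3 —bump→ 9^(9 + 1) + 5·9^5 + 5·9^4 + 5·9^3 + 5·9^2 + 5·9 + 3 = 3487116549 —(−1)→ 3487116548
3487116548 —HB9→ 9^(9 + 1) + 5·9^5 + 5·9^4 + 5·9^3 + 5·9^2 + 5·9 + 2 —bump→ 10^(10 + 1) + 5·10^5 + 5·10^4 + 5·10^3 + 5·10^2 + 5·10 + 2 = 100000555552 —(−1)→ 100000555551
100000555551 —HB10→ 10^(10 + 1) + 5·10^5 + 5·10^4 + 5·10^3 + 5·10^2 + 5·10 + 1 —bump→ 11^(11 + 1) + 5·11^5 + 5·11^4 + 5·11^3 + 5·11^2 + 5·11 + 1 = 3138429262497 —(−1)→ 3138429262496

14, 110, 1281, 18750, 326591, 5862840, 134404971, 3487116548, 100000555551, 3138429262496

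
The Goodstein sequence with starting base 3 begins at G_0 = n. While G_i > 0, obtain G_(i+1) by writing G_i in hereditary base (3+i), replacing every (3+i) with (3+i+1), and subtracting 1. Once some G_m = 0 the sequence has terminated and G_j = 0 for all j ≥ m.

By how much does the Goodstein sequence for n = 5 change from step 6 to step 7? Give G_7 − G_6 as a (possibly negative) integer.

-1

G_0 = 5. HB_3(5) = 3 + 2. Bump = 6. G_1 = 5.
G_1 = 5. HB_4(5) = 4 + 1. Bump = 6. G_2 = 5.
G_2 = 5. HB_5(5) = 5. Bump = 6. G_3 = 5.
G_3 = 5. HB_6(5) = 5. Bump = 5. G_4 = 4.
G_4 = 4. HB_7(4) = 4. Bump = 4. G_5 = 3.
G_5 = 3. HB_8(3) = 3. Bump = 3. G_6 = 2.
G_6 = 2. HB_9(2) = 2. Bump = 2. G_7 = 1.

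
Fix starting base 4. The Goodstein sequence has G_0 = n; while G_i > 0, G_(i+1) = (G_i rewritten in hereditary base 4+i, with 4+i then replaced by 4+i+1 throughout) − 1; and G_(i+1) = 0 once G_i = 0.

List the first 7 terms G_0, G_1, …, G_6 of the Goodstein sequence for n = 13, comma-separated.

13, 15, 17, 18, 19, 20, 21

i=0: 13 = 3·4 + 1 (b=4); 4→5: 3·5 + 1 = 16; 16−1 = 15
i=1: 15 = 3·5 (b=5); 5→6: 3·6 = 18; 18−1 = 17
i=2: 17 = 2·6 + 5 (b=6); 6→7: 2·7 + 5 = 19; 19−1 = 18
i=3: 18 = 2·7 + 4 (b=7); 7→8: 2·8 + 4 = 20; 20−1 = 19
i=4: 19 = 2·8 + 3 (b=8); 8→9: 2·9 + 3 = 21; 21−1 = 20
i=5: 20 = 2·9 + 2 (b=9); 9→10: 2·10 + 2 = 22; 22−1 = 21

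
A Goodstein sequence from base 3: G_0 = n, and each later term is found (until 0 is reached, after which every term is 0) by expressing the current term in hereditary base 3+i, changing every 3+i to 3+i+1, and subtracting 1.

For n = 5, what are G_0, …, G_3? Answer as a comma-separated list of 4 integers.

base 3: 5 = 3 + 2; at 4: 4 + 2 = 6; next = 5
base 4: 5 = 4 + 1; at 5: 5 + 1 = 6; next = 5
base 5: 5 = 5; at 6: 6 = 6; next = 5

5, 5, 5, 5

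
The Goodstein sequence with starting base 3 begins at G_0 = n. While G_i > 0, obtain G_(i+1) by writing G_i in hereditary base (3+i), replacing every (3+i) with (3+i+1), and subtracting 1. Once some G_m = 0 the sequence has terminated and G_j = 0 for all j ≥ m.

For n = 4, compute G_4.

G_0 = 4. HB_3(4) = 3 + 1. Bump = 5. G_1 = 4.
G_1 = 4. HB_4(4) = 4. Bump = 5. G_2 = 4.
G_2 = 4. HB_5(4) = 4. Bump = 4. G_3 = 3.
G_3 = 3. HB_6(3) = 3. Bump = 3. G_4 = 2.

2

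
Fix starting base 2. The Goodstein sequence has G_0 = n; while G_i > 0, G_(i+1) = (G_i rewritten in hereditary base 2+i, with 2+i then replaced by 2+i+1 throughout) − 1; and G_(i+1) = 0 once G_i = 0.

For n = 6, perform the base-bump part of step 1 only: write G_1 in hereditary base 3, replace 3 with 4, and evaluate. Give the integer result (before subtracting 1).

[0] 6 ≡ 2^2 + 2 (base 2). Lift 3: 30. −1: 29.
[1] 29 ≡ 3^3 + 2 (base 3). Lift 4: 258. −1: 257.

258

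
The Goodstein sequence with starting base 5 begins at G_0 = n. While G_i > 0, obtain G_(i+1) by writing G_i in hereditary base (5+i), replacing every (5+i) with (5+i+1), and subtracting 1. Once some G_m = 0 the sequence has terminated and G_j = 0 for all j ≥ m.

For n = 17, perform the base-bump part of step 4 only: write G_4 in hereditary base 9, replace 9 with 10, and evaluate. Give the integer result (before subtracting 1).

26

[0] 17 ≡ 3·5 + 2 (base 5). Lift 6: 20. −1: 19.
[1] 19 ≡ 3·6 + 1 (base 6). Lift 7: 22. −1: 21.
[2] 21 ≡ 3·7 (base 7). Lift 8: 24. −1: 23.
[3] 23 ≡ 2·8 + 7 (base 8). Lift 9: 25. −1: 24.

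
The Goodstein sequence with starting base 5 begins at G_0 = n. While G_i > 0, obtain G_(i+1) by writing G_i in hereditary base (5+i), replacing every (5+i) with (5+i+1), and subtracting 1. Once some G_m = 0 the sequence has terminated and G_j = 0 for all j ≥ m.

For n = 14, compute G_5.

(0) 14|_5 = 2·5 + 4 ↦ 2·6 + 4|_6 = 16 ⇒ 15
(1) 15|_6 = 2·6 + 3 ↦ 2·7 + 3|_7 = 17 ⇒ 16
(2) 16|_7 = 2·7 + 2 ↦ 2·8 + 2|_8 = 18 ⇒ 17
(3) 17|_8 = 2·8 + 1 ↦ 2·9 + 1|_9 = 19 ⇒ 18
(4) 18|_9 = 2·9 ↦ 2·10|_10 = 20 ⇒ 19
(5) 19|_10 = 10 + 9 ↦ 11 + 9|_11 = 20 ⇒ 19

19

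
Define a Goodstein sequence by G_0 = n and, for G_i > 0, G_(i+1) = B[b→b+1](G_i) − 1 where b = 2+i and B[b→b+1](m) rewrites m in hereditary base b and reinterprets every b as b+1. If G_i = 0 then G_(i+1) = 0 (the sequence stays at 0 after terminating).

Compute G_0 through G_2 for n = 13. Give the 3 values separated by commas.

G_0 = 13. HB_2(13) = 2^(2 + 1) + 2^2 + 1. Bump = 109. G_1 = 108.
G_1 = 108. HB_3(108) = 3^(3 + 1) + 3^3. Bump = 1280. G_2 = 1279.

13, 108, 1279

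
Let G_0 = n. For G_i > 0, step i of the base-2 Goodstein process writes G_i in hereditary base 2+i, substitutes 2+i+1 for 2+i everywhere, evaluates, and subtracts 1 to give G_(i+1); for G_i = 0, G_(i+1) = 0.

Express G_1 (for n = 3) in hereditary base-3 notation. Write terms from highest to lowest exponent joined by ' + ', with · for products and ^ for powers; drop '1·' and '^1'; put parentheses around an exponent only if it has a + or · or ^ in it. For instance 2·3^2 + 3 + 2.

3

(0) 3|_2 = 2 + 1 ↦ 3 + 1|_3 = 4 ⇒ 3
(1) 3|_3 = 3 ↦ 4|_4 = 4 ⇒ 3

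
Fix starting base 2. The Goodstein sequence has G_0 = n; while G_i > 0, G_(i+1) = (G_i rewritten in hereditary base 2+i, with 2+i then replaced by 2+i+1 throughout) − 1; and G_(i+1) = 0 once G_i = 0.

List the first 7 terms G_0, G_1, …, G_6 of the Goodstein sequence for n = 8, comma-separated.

8, 80, 553, 6310, 93395, 1647195, 33554571

(0) 8|_2 = 2^(2 + 1) ↦ 3^(3 + 1)|_3 = 81 ⇒ 80
(1) 80|_3 = 2·3^3 + 2·3^2 + 2·3 + 2 ↦ 2·4^4 + 2·4^2 + 2·4 + 2|_4 = 554 ⇒ 553
(2) 553|_4 = 2·4^4 + 2·4^2 + 2·4 + 1 ↦ 2·5^5 + 2·5^2 + 2·5 + 1|_5 = 6311 ⇒ 6310
(3) 6310|_5 = 2·5^5 + 2·5^2 + 2·5 ↦ 2·6^6 + 2·6^2 + 2·6|_6 = 93396 ⇒ 93395
(4) 93395|_6 = 2·6^6 + 2·6^2 + 6 + 5 ↦ 2·7^7 + 2·7^2 + 7 + 5|_7 = 1647196 ⇒ 1647195
(5) 1647195|_7 = 2·7^7 + 2·7^2 + 7 + 4 ↦ 2·8^8 + 2·8^2 + 8 + 4|_8 = 33554572 ⇒ 33554571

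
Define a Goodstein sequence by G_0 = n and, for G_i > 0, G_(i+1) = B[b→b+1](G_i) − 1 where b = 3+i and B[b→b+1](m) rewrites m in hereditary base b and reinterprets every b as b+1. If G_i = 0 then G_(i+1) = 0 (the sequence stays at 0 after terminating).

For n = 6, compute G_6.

step 0: 6 = 2·3; sub 4 for 3: 2·4; = 8; G_1 = 8−1 = 7
step 1: 7 = 4 + 3; sub 5 for 4: 5 + 3; = 8; G_2 = 8−1 = 7
step 2: 7 = 5 + 2; sub 6 for 5: 6 + 2; = 8; G_3 = 8−1 = 7
step 3: 7 = 6 + 1; sub 7 for 6: 7 + 1; = 8; G_4 = 8−1 = 7
step 4: 7 = 7; sub 8 for 7: 8; = 8; G_5 = 8−1 = 7
step 5: 7 = 7; sub 9 for 8: 7; = 7; G_6 = 7−1 = 6

6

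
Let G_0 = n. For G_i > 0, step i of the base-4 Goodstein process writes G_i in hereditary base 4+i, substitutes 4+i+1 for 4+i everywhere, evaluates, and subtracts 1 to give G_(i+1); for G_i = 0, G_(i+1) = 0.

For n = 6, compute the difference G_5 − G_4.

-1

(0) 6|_4 = 4 + 2 ↦ 5 + 2|_5 = 7 ⇒ 6
(1) 6|_5 = 5 + 1 ↦ 6 + 1|_6 = 7 ⇒ 6
(2) 6|_6 = 6 ↦ 7|_7 = 7 ⇒ 6
(3) 6|_7 = 6 ↦ 6|_8 = 6 ⇒ 5
(4) 5|_8 = 5 ↦ 5|_9 = 5 ⇒ 4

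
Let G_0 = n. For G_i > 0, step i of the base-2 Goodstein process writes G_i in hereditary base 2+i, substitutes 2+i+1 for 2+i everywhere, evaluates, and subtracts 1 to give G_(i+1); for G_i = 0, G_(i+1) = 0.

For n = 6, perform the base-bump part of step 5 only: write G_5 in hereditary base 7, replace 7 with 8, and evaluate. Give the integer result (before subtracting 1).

i=0: 6 = 2^2 + 2 (b=2); 2→3: 3^3 + 3 = 30; 30−1 = 29
i=1: 29 = 3^3 + 2 (b=3); 3→4: 4^4 + 2 = 258; 258−1 = 257
i=2: 257 = 4^4 + 1 (b=4); 4→5: 5^5 + 1 = 3126; 3126−1 = 3125
i=3: 3125 = 5^5 (b=5); 5→6: 6^6 = 46656; 46656−1 = 46655
i=4: 46655 = 5·6^5 + 5·6^4 + 5·6^3 + 5·6^2 + 5·6 + 5 (b=6); 6→7: 5·7^5 + 5·7^4 + 5·7^3 + 5·7^2 + 5·7 + 5 = 98040; 98040−1 = 98039

187244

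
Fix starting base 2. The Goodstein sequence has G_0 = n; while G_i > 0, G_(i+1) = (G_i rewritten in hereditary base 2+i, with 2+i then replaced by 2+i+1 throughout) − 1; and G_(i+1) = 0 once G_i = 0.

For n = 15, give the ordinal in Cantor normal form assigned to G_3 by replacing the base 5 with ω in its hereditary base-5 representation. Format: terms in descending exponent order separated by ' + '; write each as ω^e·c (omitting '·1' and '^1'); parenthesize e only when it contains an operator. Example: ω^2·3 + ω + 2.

(0) 15|_2 = 2^(2 + 1) + 2^2 + 2 + 1 ↦ 3^(3 + 1) + 3^3 + 3 + 1|_3 = 112 ⇒ 111
(1) 111|_3 = 3^(3 + 1) + 3^3 + 3 ↦ 4^(4 + 1) + 4^4 + 4|_4 = 1284 ⇒ 1283
(2) 1283|_4 = 4^(4 + 1) + 4^4 + 3 ↦ 5^(5 + 1) + 5^5 + 3|_5 = 18753 ⇒ 18752
(3) 18752|_5 = 5^(5 + 1) + 5^5 + 2 ↦ 6^(6 + 1) + 6^6 + 2|_6 = 326594 ⇒ 326593

ω^(ω + 1) + ω^ω + 2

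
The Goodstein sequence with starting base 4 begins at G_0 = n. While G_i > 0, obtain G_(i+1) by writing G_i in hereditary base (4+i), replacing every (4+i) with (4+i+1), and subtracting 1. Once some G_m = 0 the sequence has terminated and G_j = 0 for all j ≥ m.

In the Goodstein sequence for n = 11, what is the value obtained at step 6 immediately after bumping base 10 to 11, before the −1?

16

[0] 11 ≡ 2·4 + 3 (base 4). Lift 5: 13. −1: 12.
[1] 12 ≡ 2·5 + 2 (base 5). Lift 6: 14. −1: 13.
[2] 13 ≡ 2·6 + 1 (base 6). Lift 7: 15. −1: 14.
[3] 14 ≡ 2·7 (base 7). Lift 8: 16. −1: 15.
[4] 15 ≡ 8 + 7 (base 8). Lift 9: 16. −1: 15.
[5] 15 ≡ 9 + 6 (base 9). Lift 10: 16. −1: 15.
[6] 15 ≡ 10 + 5 (base 10). Lift 11: 16. −1: 15.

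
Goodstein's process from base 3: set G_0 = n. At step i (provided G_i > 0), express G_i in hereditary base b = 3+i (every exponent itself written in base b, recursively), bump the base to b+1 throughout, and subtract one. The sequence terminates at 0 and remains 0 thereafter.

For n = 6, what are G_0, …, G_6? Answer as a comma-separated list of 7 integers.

6, 7, 7, 7, 7, 7, 6

step 0: 6 = 2·3; sub 4 for 3: 2·4; = 8; G_1 = 8−1 = 7
step 1: 7 = 4 + 3; sub 5 for 4: 5 + 3; = 8; G_2 = 8−1 = 7
step 2: 7 = 5 + 2; sub 6 for 5: 6 + 2; = 8; G_3 = 8−1 = 7
step 3: 7 = 6 + 1; sub 7 for 6: 7 + 1; = 8; G_4 = 8−1 = 7
step 4: 7 = 7; sub 8 for 7: 8; = 8; G_5 = 8−1 = 7
step 5: 7 = 7; sub 9 for 8: 7; = 7; G_6 = 7−1 = 6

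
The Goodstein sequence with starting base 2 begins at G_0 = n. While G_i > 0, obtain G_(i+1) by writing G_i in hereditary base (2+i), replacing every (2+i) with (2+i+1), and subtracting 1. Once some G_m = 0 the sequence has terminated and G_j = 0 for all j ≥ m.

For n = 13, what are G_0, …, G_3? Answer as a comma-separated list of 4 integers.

13, 108, 1279, 16092

G_0=13  [base 2] 2^(2 + 1) + 2^2 + 1  →[2↦3]→  3^(3 + 1) + 3^3 + 1 = 109  −1 ⇒ G_1=108
G_1=108  [base 3] 3^(3 + 1) + 3^3  →[3↦4]→  4^(4 + 1) + 4^4 = 1280  −1 ⇒ G_2=1279
G_2=1279  [base 4] 4^(4 + 1) + 3·4^3 + 3·4^2 + 3·4 + 3  →[4↦5]→  5^(5 + 1) + 3·5^3 + 3·5^2 + 3·5 + 3 = 16093  −1 ⇒ G_3=16092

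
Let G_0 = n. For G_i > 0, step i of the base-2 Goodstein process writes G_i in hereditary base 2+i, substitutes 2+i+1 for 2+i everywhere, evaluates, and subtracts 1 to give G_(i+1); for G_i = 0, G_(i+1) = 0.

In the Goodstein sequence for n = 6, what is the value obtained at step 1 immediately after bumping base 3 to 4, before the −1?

G_0=6  [base 2] 2^2 + 2  →[2↦3]→  3^3 + 3 = 30  −1 ⇒ G_1=29
G_1=29  [base 3] 3^3 + 2  →[3↦4]→  4^4 + 2 = 258  −1 ⇒ G_2=257

258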